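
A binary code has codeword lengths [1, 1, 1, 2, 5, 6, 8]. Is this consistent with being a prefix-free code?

Kraft inequality: Σ 2^(-l_i) ≤ 1 for prefix-free code
Calculating: 2^(-1) + 2^(-1) + 2^(-1) + 2^(-2) + 2^(-5) + 2^(-6) + 2^(-8)
= 0.5 + 0.5 + 0.5 + 0.25 + 0.03125 + 0.015625 + 0.00390625
= 1.8008
Since 1.8008 > 1, prefix-free code does not exist


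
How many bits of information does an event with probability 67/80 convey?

Information content I(x) = -log₂(p(x))
I = -log₂(67/80) = -log₂(0.8375)
I = 0.2558 bits


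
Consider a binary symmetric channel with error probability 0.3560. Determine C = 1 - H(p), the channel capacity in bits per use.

For BSC with error probability p:
C = 1 - H(p) where H(p) is binary entropy
H(0.3560) = -0.3560 × log₂(0.3560) - 0.6440 × log₂(0.6440)
H(p) = 0.9393
C = 1 - 0.9393 = 0.0607 bits/use


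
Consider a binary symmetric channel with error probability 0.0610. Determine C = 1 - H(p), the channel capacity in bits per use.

For BSC with error probability p:
C = 1 - H(p) where H(p) is binary entropy
H(0.0610) = -0.0610 × log₂(0.0610) - 0.9390 × log₂(0.9390)
H(p) = 0.3314
C = 1 - 0.3314 = 0.6686 bits/use


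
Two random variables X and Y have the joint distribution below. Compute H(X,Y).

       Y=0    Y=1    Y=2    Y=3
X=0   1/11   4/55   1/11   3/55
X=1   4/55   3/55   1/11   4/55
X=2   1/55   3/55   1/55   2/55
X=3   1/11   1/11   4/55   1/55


H(X,Y) = -Σ p(x,y) log₂ p(x,y)
  p(0,0)=1/11: -0.0909 × log₂(0.0909) = 0.3145
  p(0,1)=4/55: -0.0727 × log₂(0.0727) = 0.2750
  p(0,2)=1/11: -0.0909 × log₂(0.0909) = 0.3145
  p(0,3)=3/55: -0.0545 × log₂(0.0545) = 0.2289
  p(1,0)=4/55: -0.0727 × log₂(0.0727) = 0.2750
  p(1,1)=3/55: -0.0545 × log₂(0.0545) = 0.2289
  p(1,2)=1/11: -0.0909 × log₂(0.0909) = 0.3145
  p(1,3)=4/55: -0.0727 × log₂(0.0727) = 0.2750
  p(2,0)=1/55: -0.0182 × log₂(0.0182) = 0.1051
  p(2,1)=3/55: -0.0545 × log₂(0.0545) = 0.2289
  p(2,2)=1/55: -0.0182 × log₂(0.0182) = 0.1051
  p(2,3)=2/55: -0.0364 × log₂(0.0364) = 0.1739
  p(3,0)=1/11: -0.0909 × log₂(0.0909) = 0.3145
  p(3,1)=1/11: -0.0909 × log₂(0.0909) = 0.3145
  p(3,2)=4/55: -0.0727 × log₂(0.0727) = 0.2750
  p(3,3)=1/55: -0.0182 × log₂(0.0182) = 0.1051
H(X,Y) = 3.8484 bits


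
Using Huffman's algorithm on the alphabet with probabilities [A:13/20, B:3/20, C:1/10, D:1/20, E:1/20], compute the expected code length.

Huffman tree construction:
Combine smallest probabilities repeatedly
Resulting codes:
  A: 1 (length 1)
  B: 00 (length 2)
  C: 010 (length 3)
  D: 0110 (length 4)
  E: 0111 (length 4)
Average length = Σ p(s) × length(s) = 1.6500 bits


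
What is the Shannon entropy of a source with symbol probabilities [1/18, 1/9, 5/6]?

H(X) = -Σ p(x) log₂ p(x)
  -1/18 × log₂(1/18) = 0.2317
  -1/9 × log₂(1/9) = 0.3522
  -5/6 × log₂(5/6) = 0.2192
H(X) = 0.8031 bits


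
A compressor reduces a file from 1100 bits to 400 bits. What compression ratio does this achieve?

Compression ratio = Original / Compressed
= 1100 / 400 = 2.75:1


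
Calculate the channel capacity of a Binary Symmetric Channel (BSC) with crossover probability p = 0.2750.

For BSC with error probability p:
C = 1 - H(p) where H(p) is binary entropy
H(0.2750) = -0.2750 × log₂(0.2750) - 0.7250 × log₂(0.7250)
H(p) = 0.8485
C = 1 - 0.8485 = 0.1515 bits/use


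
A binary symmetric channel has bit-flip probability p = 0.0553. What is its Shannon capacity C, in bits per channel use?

For BSC with error probability p:
C = 1 - H(p) where H(p) is binary entropy
H(0.0553) = -0.0553 × log₂(0.0553) - 0.9447 × log₂(0.9447)
H(p) = 0.3085
C = 1 - 0.3085 = 0.6915 bits/use


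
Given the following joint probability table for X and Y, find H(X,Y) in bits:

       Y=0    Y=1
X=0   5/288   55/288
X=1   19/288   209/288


H(X,Y) = -Σ p(x,y) log₂ p(x,y)
  p(0,0)=5/288: -0.0174 × log₂(0.0174) = 0.1015
  p(0,1)=55/288: -0.1910 × log₂(0.1910) = 0.4561
  p(1,0)=19/288: -0.0660 × log₂(0.0660) = 0.2587
  p(1,1)=209/288: -0.7257 × log₂(0.7257) = 0.3357
H(X,Y) = 1.1521 bits


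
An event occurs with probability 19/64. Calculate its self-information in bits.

Information content I(x) = -log₂(p(x))
I = -log₂(19/64) = -log₂(0.2969)
I = 1.7521 bits


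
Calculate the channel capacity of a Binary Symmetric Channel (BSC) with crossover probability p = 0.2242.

For BSC with error probability p:
C = 1 - H(p) where H(p) is binary entropy
H(0.2242) = -0.2242 × log₂(0.2242) - 0.7758 × log₂(0.7758)
H(p) = 0.7678
C = 1 - 0.7678 = 0.2322 bits/use


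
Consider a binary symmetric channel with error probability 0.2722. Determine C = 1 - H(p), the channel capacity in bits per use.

For BSC with error probability p:
C = 1 - H(p) where H(p) is binary entropy
H(0.2722) = -0.2722 × log₂(0.2722) - 0.7278 × log₂(0.7278)
H(p) = 0.8446
C = 1 - 0.8446 = 0.1554 bits/use


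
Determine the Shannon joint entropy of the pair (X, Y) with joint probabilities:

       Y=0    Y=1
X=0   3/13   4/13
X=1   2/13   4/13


H(X,Y) = -Σ p(x,y) log₂ p(x,y)
  p(0,0)=3/13: -0.2308 × log₂(0.2308) = 0.4882
  p(0,1)=4/13: -0.3077 × log₂(0.3077) = 0.5232
  p(1,0)=2/13: -0.1538 × log₂(0.1538) = 0.4155
  p(1,1)=4/13: -0.3077 × log₂(0.3077) = 0.5232
H(X,Y) = 1.9501 bits


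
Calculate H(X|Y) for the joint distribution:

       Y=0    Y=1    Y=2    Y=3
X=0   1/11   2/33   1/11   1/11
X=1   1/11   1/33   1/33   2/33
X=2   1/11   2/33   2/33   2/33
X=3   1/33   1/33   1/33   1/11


H(X|Y) = Σ_y p(y) H(X|Y=y)
  p(Y=0) = 10/33, H(X|Y=0) = 1.8955
  p(Y=1) = 2/11, H(X|Y=1) = 1.9183
  p(Y=2) = 7/33, H(X|Y=2) = 1.8424
  p(Y=3) = 10/33, H(X|Y=3) = 1.9710
H(X|Y) = 0.3030×1.8955 + 0.1818×1.9183 + 0.2121×1.8424 + 0.3030×1.9710 = 1.9112 bits


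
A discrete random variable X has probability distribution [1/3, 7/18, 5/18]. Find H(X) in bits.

H(X) = -Σ p(x) log₂ p(x)
  -1/3 × log₂(1/3) = 0.5283
  -7/18 × log₂(7/18) = 0.5299
  -5/18 × log₂(5/18) = 0.5133
H(X) = 1.5715 bits


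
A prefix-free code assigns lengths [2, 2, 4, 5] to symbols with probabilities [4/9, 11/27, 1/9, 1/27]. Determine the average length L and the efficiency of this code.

Average length L = Σ p_i × l_i = 2.3333 bits
Entropy H = 1.5761 bits
Efficiency η = H/L × 100% = 67.55%


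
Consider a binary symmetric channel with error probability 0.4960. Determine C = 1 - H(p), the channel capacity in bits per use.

For BSC with error probability p:
C = 1 - H(p) where H(p) is binary entropy
H(0.4960) = -0.4960 × log₂(0.4960) - 0.5040 × log₂(0.5040)
H(p) = 1.0000
C = 1 - 1.0000 = 0.0000 bits/use


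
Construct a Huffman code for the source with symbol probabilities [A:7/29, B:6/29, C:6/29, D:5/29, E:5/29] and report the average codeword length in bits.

Huffman tree construction:
Combine smallest probabilities repeatedly
Resulting codes:
  A: 10 (length 2)
  B: 00 (length 2)
  C: 01 (length 2)
  D: 110 (length 3)
  E: 111 (length 3)
Average length = Σ p(s) × length(s) = 2.3448 bits


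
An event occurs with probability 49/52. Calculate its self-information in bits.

Information content I(x) = -log₂(p(x))
I = -log₂(49/52) = -log₂(0.9423)
I = 0.0857 bits


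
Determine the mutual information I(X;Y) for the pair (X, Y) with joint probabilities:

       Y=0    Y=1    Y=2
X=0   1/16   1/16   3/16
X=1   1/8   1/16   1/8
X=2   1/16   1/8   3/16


H(X) = 1.5794, H(Y) = 1.5000, H(X,Y) = 3.0306
I(X;Y) = H(X) + H(Y) - H(X,Y) = 0.0488 bits


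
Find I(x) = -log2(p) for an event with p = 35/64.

Information content I(x) = -log₂(p(x))
I = -log₂(35/64) = -log₂(0.5469)
I = 0.8707 bits


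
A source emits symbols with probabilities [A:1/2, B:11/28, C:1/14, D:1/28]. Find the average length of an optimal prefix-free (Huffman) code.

Huffman tree construction:
Combine smallest probabilities repeatedly
Resulting codes:
  A: 0 (length 1)
  B: 11 (length 2)
  C: 101 (length 3)
  D: 100 (length 3)
Average length = Σ p(s) × length(s) = 1.6071 bits


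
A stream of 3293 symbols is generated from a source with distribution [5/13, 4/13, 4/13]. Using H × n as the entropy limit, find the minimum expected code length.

Entropy H = 1.5766 bits/symbol
Minimum bits = H × n = 1.5766 × 3293
= 5191.81 bits


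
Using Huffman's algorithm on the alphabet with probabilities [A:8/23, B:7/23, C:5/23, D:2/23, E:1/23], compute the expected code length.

Huffman tree construction:
Combine smallest probabilities repeatedly
Resulting codes:
  A: 11 (length 2)
  B: 10 (length 2)
  C: 01 (length 2)
  D: 001 (length 3)
  E: 000 (length 3)
Average length = Σ p(s) × length(s) = 2.1304 bits


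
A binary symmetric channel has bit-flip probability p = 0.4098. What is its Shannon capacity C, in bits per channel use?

For BSC with error probability p:
C = 1 - H(p) where H(p) is binary entropy
H(0.4098) = -0.4098 × log₂(0.4098) - 0.5902 × log₂(0.5902)
H(p) = 0.9764
C = 1 - 0.9764 = 0.0236 bits/use


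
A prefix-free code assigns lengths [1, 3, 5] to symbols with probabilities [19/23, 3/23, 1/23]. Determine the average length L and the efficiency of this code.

Average length L = Σ p_i × l_i = 1.4348 bits
Entropy H = 0.8077 bits
Efficiency η = H/L × 100% = 56.29%


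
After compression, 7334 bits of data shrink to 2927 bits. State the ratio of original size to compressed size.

Compression ratio = Original / Compressed
= 7334 / 2927 = 2.51:1


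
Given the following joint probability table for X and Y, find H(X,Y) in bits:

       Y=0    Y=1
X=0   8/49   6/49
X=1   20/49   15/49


H(X,Y) = -Σ p(x,y) log₂ p(x,y)
  p(0,0)=8/49: -0.1633 × log₂(0.1633) = 0.4269
  p(0,1)=6/49: -0.1224 × log₂(0.1224) = 0.3710
  p(1,0)=20/49: -0.4082 × log₂(0.4082) = 0.5277
  p(1,1)=15/49: -0.3061 × log₂(0.3061) = 0.5228
H(X,Y) = 1.8483 bits


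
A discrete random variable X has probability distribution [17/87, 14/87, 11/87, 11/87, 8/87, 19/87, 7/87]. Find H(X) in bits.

H(X) = -Σ p(x) log₂ p(x)
  -17/87 × log₂(17/87) = 0.4603
  -14/87 × log₂(14/87) = 0.4241
  -11/87 × log₂(11/87) = 0.3772
  -11/87 × log₂(11/87) = 0.3772
  -8/87 × log₂(8/87) = 0.3166
  -19/87 × log₂(19/87) = 0.4794
  -7/87 × log₂(7/87) = 0.2925
H(X) = 2.7273 bits


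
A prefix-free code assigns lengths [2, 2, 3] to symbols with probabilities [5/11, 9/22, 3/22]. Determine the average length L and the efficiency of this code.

Average length L = Σ p_i × l_i = 2.1364 bits
Entropy H = 1.4365 bits
Efficiency η = H/L × 100% = 67.24%


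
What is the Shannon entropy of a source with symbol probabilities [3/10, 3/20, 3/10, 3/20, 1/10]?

H(X) = -Σ p(x) log₂ p(x)
  -3/10 × log₂(3/10) = 0.5211
  -3/20 × log₂(3/20) = 0.4105
  -3/10 × log₂(3/10) = 0.5211
  -3/20 × log₂(3/20) = 0.4105
  -1/10 × log₂(1/10) = 0.3322
H(X) = 2.1955 bits


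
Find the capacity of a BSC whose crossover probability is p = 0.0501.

For BSC with error probability p:
C = 1 - H(p) where H(p) is binary entropy
H(0.0501) = -0.0501 × log₂(0.0501) - 0.9499 × log₂(0.9499)
H(p) = 0.2868
C = 1 - 0.2868 = 0.7132 bits/use


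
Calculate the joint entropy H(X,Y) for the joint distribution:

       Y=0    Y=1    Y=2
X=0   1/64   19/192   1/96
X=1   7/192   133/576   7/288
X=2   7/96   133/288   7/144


H(X,Y) = -Σ p(x,y) log₂ p(x,y)
  p(0,0)=1/64: -0.0156 × log₂(0.0156) = 0.0938
  p(0,1)=19/192: -0.0990 × log₂(0.0990) = 0.3302
  p(0,2)=1/96: -0.0104 × log₂(0.0104) = 0.0686
  p(1,0)=7/192: -0.0365 × log₂(0.0365) = 0.1742
  p(1,1)=133/576: -0.2309 × log₂(0.2309) = 0.4883
  p(1,2)=7/288: -0.0243 × log₂(0.0243) = 0.1303
  p(2,0)=7/96: -0.0729 × log₂(0.0729) = 0.2755
  p(2,1)=133/288: -0.4618 × log₂(0.4618) = 0.5147
  p(2,2)=7/144: -0.0486 × log₂(0.0486) = 0.2121
H(X,Y) = 2.2876 bits


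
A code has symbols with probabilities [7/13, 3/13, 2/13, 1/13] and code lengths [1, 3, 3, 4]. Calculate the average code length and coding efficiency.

Average length L = Σ p_i × l_i = 2.0000 bits
Entropy H = 1.6692 bits
Efficiency η = H/L × 100% = 83.46%


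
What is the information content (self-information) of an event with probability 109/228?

Information content I(x) = -log₂(p(x))
I = -log₂(109/228) = -log₂(0.4781)
I = 1.0647 bits


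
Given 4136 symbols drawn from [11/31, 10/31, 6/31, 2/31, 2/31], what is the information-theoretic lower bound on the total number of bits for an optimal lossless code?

Entropy H = 2.0257 bits/symbol
Minimum bits = H × n = 2.0257 × 4136
= 8378.37 bits


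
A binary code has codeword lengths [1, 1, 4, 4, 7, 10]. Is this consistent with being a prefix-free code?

Kraft inequality: Σ 2^(-l_i) ≤ 1 for prefix-free code
Calculating: 2^(-1) + 2^(-1) + 2^(-4) + 2^(-4) + 2^(-7) + 2^(-10)
= 0.5 + 0.5 + 0.0625 + 0.0625 + 0.0078125 + 0.0009765625
= 1.1338
Since 1.1338 > 1, prefix-free code does not exist


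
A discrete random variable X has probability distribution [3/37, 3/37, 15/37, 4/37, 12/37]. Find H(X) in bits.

H(X) = -Σ p(x) log₂ p(x)
  -3/37 × log₂(3/37) = 0.2939
  -3/37 × log₂(3/37) = 0.2939
  -15/37 × log₂(15/37) = 0.5281
  -4/37 × log₂(4/37) = 0.3470
  -12/37 × log₂(12/37) = 0.5269
H(X) = 1.9897 bits


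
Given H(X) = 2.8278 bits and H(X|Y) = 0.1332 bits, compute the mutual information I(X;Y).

I(X;Y) = H(X) - H(X|Y)
I(X;Y) = 2.8278 - 0.1332 = 2.6946 bits


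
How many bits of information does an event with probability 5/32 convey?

Information content I(x) = -log₂(p(x))
I = -log₂(5/32) = -log₂(0.1562)
I = 2.6781 bits


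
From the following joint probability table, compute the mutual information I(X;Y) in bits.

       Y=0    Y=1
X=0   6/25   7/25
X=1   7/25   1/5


H(X) = 0.9988, H(Y) = 0.9988, H(X,Y) = 1.9870
I(X;Y) = H(X) + H(Y) - H(X,Y) = 0.0107 bits


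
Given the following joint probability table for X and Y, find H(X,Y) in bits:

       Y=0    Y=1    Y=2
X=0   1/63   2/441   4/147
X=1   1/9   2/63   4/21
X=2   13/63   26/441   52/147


H(X,Y) = -Σ p(x,y) log₂ p(x,y)
  p(0,0)=1/63: -0.0159 × log₂(0.0159) = 0.0949
  p(0,1)=2/441: -0.0045 × log₂(0.0045) = 0.0353
  p(0,2)=4/147: -0.0272 × log₂(0.0272) = 0.1415
  p(1,0)=1/9: -0.1111 × log₂(0.1111) = 0.3522
  p(1,1)=2/63: -0.0317 × log₂(0.0317) = 0.1580
  p(1,2)=4/21: -0.1905 × log₂(0.1905) = 0.4557
  p(2,0)=13/63: -0.2063 × log₂(0.2063) = 0.4698
  p(2,1)=26/441: -0.0590 × log₂(0.0590) = 0.2408
  p(2,2)=52/147: -0.3537 × log₂(0.3537) = 0.5303
H(X,Y) = 2.4785 bits


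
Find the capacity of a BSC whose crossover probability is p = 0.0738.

For BSC with error probability p:
C = 1 - H(p) where H(p) is binary entropy
H(0.0738) = -0.0738 × log₂(0.0738) - 0.9262 × log₂(0.9262)
H(p) = 0.3799
C = 1 - 0.3799 = 0.6201 bits/use


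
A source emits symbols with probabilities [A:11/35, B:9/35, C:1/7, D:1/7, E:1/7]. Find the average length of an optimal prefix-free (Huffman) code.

Huffman tree construction:
Combine smallest probabilities repeatedly
Resulting codes:
  A: 11 (length 2)
  B: 01 (length 2)
  C: 100 (length 3)
  D: 101 (length 3)
  E: 00 (length 2)
Average length = Σ p(s) × length(s) = 2.2857 bits


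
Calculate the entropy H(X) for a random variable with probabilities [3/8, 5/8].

H(X) = -Σ p(x) log₂ p(x)
  -3/8 × log₂(3/8) = 0.5306
  -5/8 × log₂(5/8) = 0.4238
H(X) = 0.9544 bits


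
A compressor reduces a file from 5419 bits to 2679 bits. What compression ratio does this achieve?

Compression ratio = Original / Compressed
= 5419 / 2679 = 2.02:1


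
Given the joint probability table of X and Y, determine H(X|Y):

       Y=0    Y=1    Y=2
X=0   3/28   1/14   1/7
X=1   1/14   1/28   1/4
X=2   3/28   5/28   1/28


H(X|Y) = Σ_y p(y) H(X|Y=y)
  p(Y=0) = 2/7, H(X|Y=0) = 1.5613
  p(Y=1) = 2/7, H(X|Y=1) = 1.2988
  p(Y=2) = 3/7, H(X|Y=2) = 1.2807
H(X|Y) = 0.2857×1.5613 + 0.2857×1.2988 + 0.4286×1.2807 = 1.3660 bits


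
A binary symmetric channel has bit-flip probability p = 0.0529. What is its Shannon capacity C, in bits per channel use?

For BSC with error probability p:
C = 1 - H(p) where H(p) is binary entropy
H(0.0529) = -0.0529 × log₂(0.0529) - 0.9471 × log₂(0.9471)
H(p) = 0.2986
C = 1 - 0.2986 = 0.7014 bits/use


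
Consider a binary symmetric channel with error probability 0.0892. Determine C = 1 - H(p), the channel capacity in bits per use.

For BSC with error probability p:
C = 1 - H(p) where H(p) is binary entropy
H(0.0892) = -0.0892 × log₂(0.0892) - 0.9108 × log₂(0.9108)
H(p) = 0.4338
C = 1 - 0.4338 = 0.5662 bits/use


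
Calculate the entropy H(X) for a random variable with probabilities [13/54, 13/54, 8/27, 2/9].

H(X) = -Σ p(x) log₂ p(x)
  -13/54 × log₂(13/54) = 0.4946
  -13/54 × log₂(13/54) = 0.4946
  -8/27 × log₂(8/27) = 0.5200
  -2/9 × log₂(2/9) = 0.4822
H(X) = 1.9914 bits


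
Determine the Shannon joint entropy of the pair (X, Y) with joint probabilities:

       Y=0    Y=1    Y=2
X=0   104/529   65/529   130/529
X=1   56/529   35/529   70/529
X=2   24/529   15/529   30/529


H(X,Y) = -Σ p(x,y) log₂ p(x,y)
  p(0,0)=104/529: -0.1966 × log₂(0.1966) = 0.4614
  p(0,1)=65/529: -0.1229 × log₂(0.1229) = 0.3717
  p(0,2)=130/529: -0.2457 × log₂(0.2457) = 0.4976
  p(1,0)=56/529: -0.1059 × log₂(0.1059) = 0.3430
  p(1,1)=35/529: -0.0662 × log₂(0.0662) = 0.2592
  p(1,2)=70/529: -0.1323 × log₂(0.1323) = 0.3861
  p(2,0)=24/529: -0.0454 × log₂(0.0454) = 0.2024
  p(2,1)=15/529: -0.0284 × log₂(0.0284) = 0.1458
  p(2,2)=30/529: -0.0567 × log₂(0.0567) = 0.2348
H(X,Y) = 2.9019 bits


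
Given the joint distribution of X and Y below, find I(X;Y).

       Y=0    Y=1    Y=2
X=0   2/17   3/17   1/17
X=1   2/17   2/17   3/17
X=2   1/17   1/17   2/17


H(X) = 1.5486, H(Y) = 1.5799, H(X,Y) = 3.0575
I(X;Y) = H(X) + H(Y) - H(X,Y) = 0.0710 bits


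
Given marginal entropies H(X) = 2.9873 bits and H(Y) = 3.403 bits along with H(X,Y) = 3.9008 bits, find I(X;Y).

I(X;Y) = H(X) + H(Y) - H(X,Y)
I(X;Y) = 2.9873 + 3.403 - 3.9008 = 2.4895 bits


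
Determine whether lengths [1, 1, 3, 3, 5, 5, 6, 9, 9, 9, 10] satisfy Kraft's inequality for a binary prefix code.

Kraft inequality: Σ 2^(-l_i) ≤ 1 for prefix-free code
Calculating: 2^(-1) + 2^(-1) + 2^(-3) + 2^(-3) + 2^(-5) + 2^(-5) + 2^(-6) + 2^(-9) + 2^(-9) + 2^(-9) + 2^(-10)
= 0.5 + 0.5 + 0.125 + 0.125 + 0.03125 + 0.03125 + 0.015625 + 0.001953125 + 0.001953125 + 0.001953125 + 0.0009765625
= 1.3350
Since 1.3350 > 1, prefix-free code does not exist


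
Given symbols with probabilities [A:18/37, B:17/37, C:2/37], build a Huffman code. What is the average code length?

Huffman tree construction:
Combine smallest probabilities repeatedly
Resulting codes:
  A: 0 (length 1)
  B: 11 (length 2)
  C: 10 (length 2)
Average length = Σ p(s) × length(s) = 1.5135 bits


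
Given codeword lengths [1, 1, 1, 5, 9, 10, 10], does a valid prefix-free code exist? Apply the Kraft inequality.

Kraft inequality: Σ 2^(-l_i) ≤ 1 for prefix-free code
Calculating: 2^(-1) + 2^(-1) + 2^(-1) + 2^(-5) + 2^(-9) + 2^(-10) + 2^(-10)
= 0.5 + 0.5 + 0.5 + 0.03125 + 0.001953125 + 0.0009765625 + 0.0009765625
= 1.5352
Since 1.5352 > 1, prefix-free code does not exist


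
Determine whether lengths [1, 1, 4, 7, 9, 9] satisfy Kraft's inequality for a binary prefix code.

Kraft inequality: Σ 2^(-l_i) ≤ 1 for prefix-free code
Calculating: 2^(-1) + 2^(-1) + 2^(-4) + 2^(-7) + 2^(-9) + 2^(-9)
= 0.5 + 0.5 + 0.0625 + 0.0078125 + 0.001953125 + 0.001953125
= 1.0742
Since 1.0742 > 1, prefix-free code does not exist


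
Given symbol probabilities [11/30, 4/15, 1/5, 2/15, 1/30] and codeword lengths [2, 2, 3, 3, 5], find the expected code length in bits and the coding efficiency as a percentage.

Average length L = Σ p_i × l_i = 2.4333 bits
Entropy H = 2.0548 bits
Efficiency η = H/L × 100% = 84.44%


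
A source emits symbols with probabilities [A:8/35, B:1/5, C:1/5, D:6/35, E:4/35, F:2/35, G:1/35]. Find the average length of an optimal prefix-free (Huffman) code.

Huffman tree construction:
Combine smallest probabilities repeatedly
Resulting codes:
  A: 10 (length 2)
  B: 111 (length 3)
  C: 00 (length 2)
  D: 110 (length 3)
  E: 011 (length 3)
  F: 0101 (length 4)
  G: 0100 (length 4)
Average length = Σ p(s) × length(s) = 2.6571 bits


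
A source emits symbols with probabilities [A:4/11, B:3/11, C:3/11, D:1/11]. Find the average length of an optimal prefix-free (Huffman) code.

Huffman tree construction:
Combine smallest probabilities repeatedly
Resulting codes:
  A: 11 (length 2)
  B: 01 (length 2)
  C: 10 (length 2)
  D: 00 (length 2)
Average length = Σ p(s) × length(s) = 2.0000 bits


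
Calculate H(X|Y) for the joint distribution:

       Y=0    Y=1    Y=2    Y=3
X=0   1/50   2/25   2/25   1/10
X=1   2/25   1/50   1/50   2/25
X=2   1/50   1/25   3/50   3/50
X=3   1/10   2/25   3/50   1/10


H(X|Y) = Σ_y p(y) H(X|Y=y)
  p(Y=0) = 11/50, H(X|Y=0) = 1.6767
  p(Y=1) = 11/50, H(X|Y=1) = 1.8231
  p(Y=2) = 11/50, H(X|Y=2) = 1.8676
  p(Y=3) = 17/50, H(X|Y=3) = 1.9713
H(X|Y) = 0.2200×1.6767 + 0.2200×1.8231 + 0.2200×1.8676 + 0.3400×1.9713 = 1.8511 bits


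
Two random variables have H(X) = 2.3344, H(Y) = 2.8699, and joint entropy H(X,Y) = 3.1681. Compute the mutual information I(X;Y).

I(X;Y) = H(X) + H(Y) - H(X,Y)
I(X;Y) = 2.3344 + 2.8699 - 3.1681 = 2.0362 bits


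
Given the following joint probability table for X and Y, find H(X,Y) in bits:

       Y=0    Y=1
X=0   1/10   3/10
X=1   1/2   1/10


H(X,Y) = -Σ p(x,y) log₂ p(x,y)
  p(0,0)=1/10: -0.1000 × log₂(0.1000) = 0.3322
  p(0,1)=3/10: -0.3000 × log₂(0.3000) = 0.5211
  p(1,0)=1/2: -0.5000 × log₂(0.5000) = 0.5000
  p(1,1)=1/10: -0.1000 × log₂(0.1000) = 0.3322
H(X,Y) = 1.6855 bits


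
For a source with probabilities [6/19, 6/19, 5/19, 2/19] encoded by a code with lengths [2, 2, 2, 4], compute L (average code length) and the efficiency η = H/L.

Average length L = Σ p_i × l_i = 2.2105 bits
Entropy H = 1.8990 bits
Efficiency η = H/L × 100% = 85.91%


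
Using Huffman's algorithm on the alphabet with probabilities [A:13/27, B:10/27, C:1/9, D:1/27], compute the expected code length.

Huffman tree construction:
Combine smallest probabilities repeatedly
Resulting codes:
  A: 0 (length 1)
  B: 11 (length 2)
  C: 101 (length 3)
  D: 100 (length 3)
Average length = Σ p(s) × length(s) = 1.6667 bits


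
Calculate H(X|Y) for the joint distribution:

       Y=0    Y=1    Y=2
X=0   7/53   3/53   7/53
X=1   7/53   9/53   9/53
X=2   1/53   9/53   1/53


H(X|Y) = Σ_y p(y) H(X|Y=y)
  p(Y=0) = 15/53, H(X|Y=0) = 1.2867
  p(Y=1) = 21/53, H(X|Y=1) = 1.4488
  p(Y=2) = 17/53, H(X|Y=2) = 1.2533
H(X|Y) = 0.2830×1.2867 + 0.3962×1.4488 + 0.3208×1.2533 = 1.3402 bits


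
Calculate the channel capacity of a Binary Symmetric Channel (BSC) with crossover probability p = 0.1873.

For BSC with error probability p:
C = 1 - H(p) where H(p) is binary entropy
H(0.1873) = -0.1873 × log₂(0.1873) - 0.8127 × log₂(0.8127)
H(p) = 0.6958
C = 1 - 0.6958 = 0.3042 bits/use


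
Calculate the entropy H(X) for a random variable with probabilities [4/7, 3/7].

H(X) = -Σ p(x) log₂ p(x)
  -4/7 × log₂(4/7) = 0.4613
  -3/7 × log₂(3/7) = 0.5239
H(X) = 0.9852 bits


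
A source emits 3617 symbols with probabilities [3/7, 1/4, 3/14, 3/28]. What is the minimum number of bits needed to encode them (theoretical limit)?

Entropy H = 1.8454 bits/symbol
Minimum bits = H × n = 1.8454 × 3617
= 6674.69 bits


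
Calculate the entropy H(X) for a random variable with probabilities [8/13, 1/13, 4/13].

H(X) = -Σ p(x) log₂ p(x)
  -8/13 × log₂(8/13) = 0.4310
  -1/13 × log₂(1/13) = 0.2846
  -4/13 × log₂(4/13) = 0.5232
H(X) = 1.2389 bits


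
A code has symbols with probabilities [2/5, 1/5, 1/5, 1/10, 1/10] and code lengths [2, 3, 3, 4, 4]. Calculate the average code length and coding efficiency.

Average length L = Σ p_i × l_i = 2.8000 bits
Entropy H = 2.1219 bits
Efficiency η = H/L × 100% = 75.78%


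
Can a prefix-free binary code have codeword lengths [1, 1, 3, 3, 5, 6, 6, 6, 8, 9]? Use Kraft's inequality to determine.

Kraft inequality: Σ 2^(-l_i) ≤ 1 for prefix-free code
Calculating: 2^(-1) + 2^(-1) + 2^(-3) + 2^(-3) + 2^(-5) + 2^(-6) + 2^(-6) + 2^(-6) + 2^(-8) + 2^(-9)
= 0.5 + 0.5 + 0.125 + 0.125 + 0.03125 + 0.015625 + 0.015625 + 0.015625 + 0.00390625 + 0.001953125
= 1.3340
Since 1.3340 > 1, prefix-free code does not exist


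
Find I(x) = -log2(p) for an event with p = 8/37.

Information content I(x) = -log₂(p(x))
I = -log₂(8/37) = -log₂(0.2162)
I = 2.2095 bits


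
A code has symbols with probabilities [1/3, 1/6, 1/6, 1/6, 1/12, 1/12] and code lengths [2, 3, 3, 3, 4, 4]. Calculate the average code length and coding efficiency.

Average length L = Σ p_i × l_i = 2.8333 bits
Entropy H = 2.4183 bits
Efficiency η = H/L × 100% = 85.35%


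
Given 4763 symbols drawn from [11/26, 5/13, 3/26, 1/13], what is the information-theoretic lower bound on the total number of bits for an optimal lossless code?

Entropy H = 1.6994 bits/symbol
Minimum bits = H × n = 1.6994 × 4763
= 8094.08 bits


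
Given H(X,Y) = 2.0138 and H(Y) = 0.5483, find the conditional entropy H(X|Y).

Chain rule: H(X,Y) = H(X|Y) + H(Y)
H(X|Y) = H(X,Y) - H(Y) = 2.0138 - 0.5483 = 1.4655 bits


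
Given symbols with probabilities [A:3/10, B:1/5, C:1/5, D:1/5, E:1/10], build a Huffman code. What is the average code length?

Huffman tree construction:
Combine smallest probabilities repeatedly
Resulting codes:
  A: 10 (length 2)
  B: 111 (length 3)
  C: 00 (length 2)
  D: 01 (length 2)
  E: 110 (length 3)
Average length = Σ p(s) × length(s) = 2.3000 bits


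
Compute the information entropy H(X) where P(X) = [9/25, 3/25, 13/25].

H(X) = -Σ p(x) log₂ p(x)
  -9/25 × log₂(9/25) = 0.5306
  -3/25 × log₂(3/25) = 0.3671
  -13/25 × log₂(13/25) = 0.4906
H(X) = 1.3883 bits


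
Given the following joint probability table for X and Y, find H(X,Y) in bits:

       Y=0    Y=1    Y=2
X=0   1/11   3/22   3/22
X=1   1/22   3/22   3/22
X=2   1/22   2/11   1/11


H(X,Y) = -Σ p(x,y) log₂ p(x,y)
  p(0,0)=1/11: -0.0909 × log₂(0.0909) = 0.3145
  p(0,1)=3/22: -0.1364 × log₂(0.1364) = 0.3920
  p(0,2)=3/22: -0.1364 × log₂(0.1364) = 0.3920
  p(1,0)=1/22: -0.0455 × log₂(0.0455) = 0.2027
  p(1,1)=3/22: -0.1364 × log₂(0.1364) = 0.3920
  p(1,2)=3/22: -0.1364 × log₂(0.1364) = 0.3920
  p(2,0)=1/22: -0.0455 × log₂(0.0455) = 0.2027
  p(2,1)=2/11: -0.1818 × log₂(0.1818) = 0.4472
  p(2,2)=1/11: -0.0909 × log₂(0.0909) = 0.3145
H(X,Y) = 3.0495 bits


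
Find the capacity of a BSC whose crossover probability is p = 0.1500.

For BSC with error probability p:
C = 1 - H(p) where H(p) is binary entropy
H(0.1500) = -0.1500 × log₂(0.1500) - 0.8500 × log₂(0.8500)
H(p) = 0.6098
C = 1 - 0.6098 = 0.3902 bits/use


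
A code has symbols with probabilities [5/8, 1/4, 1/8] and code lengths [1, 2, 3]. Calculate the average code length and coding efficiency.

Average length L = Σ p_i × l_i = 1.5000 bits
Entropy H = 1.2988 bits
Efficiency η = H/L × 100% = 86.59%


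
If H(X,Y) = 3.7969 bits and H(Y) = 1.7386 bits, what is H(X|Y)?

Chain rule: H(X,Y) = H(X|Y) + H(Y)
H(X|Y) = H(X,Y) - H(Y) = 3.7969 - 1.7386 = 2.0583 bits


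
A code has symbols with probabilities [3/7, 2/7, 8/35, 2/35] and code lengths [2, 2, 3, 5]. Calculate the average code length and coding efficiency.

Average length L = Σ p_i × l_i = 2.4000 bits
Entropy H = 1.7629 bits
Efficiency η = H/L × 100% = 73.46%


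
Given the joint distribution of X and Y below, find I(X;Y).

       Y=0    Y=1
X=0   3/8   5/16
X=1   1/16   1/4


H(X) = 0.8960, H(Y) = 0.9887, H(X,Y) = 1.8050
I(X;Y) = H(X) + H(Y) - H(X,Y) = 0.0797 bits


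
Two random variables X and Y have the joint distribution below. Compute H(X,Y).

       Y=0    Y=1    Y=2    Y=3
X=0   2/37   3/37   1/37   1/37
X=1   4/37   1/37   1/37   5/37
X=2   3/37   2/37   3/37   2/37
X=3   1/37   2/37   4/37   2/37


H(X,Y) = -Σ p(x,y) log₂ p(x,y)
  p(0,0)=2/37: -0.0541 × log₂(0.0541) = 0.2275
  p(0,1)=3/37: -0.0811 × log₂(0.0811) = 0.2939
  p(0,2)=1/37: -0.0270 × log₂(0.0270) = 0.1408
  p(0,3)=1/37: -0.0270 × log₂(0.0270) = 0.1408
  p(1,0)=4/37: -0.1081 × log₂(0.1081) = 0.3470
  p(1,1)=1/37: -0.0270 × log₂(0.0270) = 0.1408
  p(1,2)=1/37: -0.0270 × log₂(0.0270) = 0.1408
  p(1,3)=5/37: -0.1351 × log₂(0.1351) = 0.3902
  p(2,0)=3/37: -0.0811 × log₂(0.0811) = 0.2939
  p(2,1)=2/37: -0.0541 × log₂(0.0541) = 0.2275
  p(2,2)=3/37: -0.0811 × log₂(0.0811) = 0.2939
  p(2,3)=2/37: -0.0541 × log₂(0.0541) = 0.2275
  p(3,0)=1/37: -0.0270 × log₂(0.0270) = 0.1408
  p(3,1)=2/37: -0.0541 × log₂(0.0541) = 0.2275
  p(3,2)=4/37: -0.1081 × log₂(0.1081) = 0.3470
  p(3,3)=2/37: -0.0541 × log₂(0.0541) = 0.2275
H(X,Y) = 3.8074 bits


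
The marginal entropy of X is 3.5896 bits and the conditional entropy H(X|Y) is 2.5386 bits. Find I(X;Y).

I(X;Y) = H(X) - H(X|Y)
I(X;Y) = 3.5896 - 2.5386 = 1.051 bits


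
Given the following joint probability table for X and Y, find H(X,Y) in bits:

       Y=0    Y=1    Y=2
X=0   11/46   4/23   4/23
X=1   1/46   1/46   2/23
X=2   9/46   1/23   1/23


H(X,Y) = -Σ p(x,y) log₂ p(x,y)
  p(0,0)=11/46: -0.2391 × log₂(0.2391) = 0.4936
  p(0,1)=4/23: -0.1739 × log₂(0.1739) = 0.4389
  p(0,2)=4/23: -0.1739 × log₂(0.1739) = 0.4389
  p(1,0)=1/46: -0.0217 × log₂(0.0217) = 0.1201
  p(1,1)=1/46: -0.0217 × log₂(0.0217) = 0.1201
  p(1,2)=2/23: -0.0870 × log₂(0.0870) = 0.3064
  p(2,0)=9/46: -0.1957 × log₂(0.1957) = 0.4605
  p(2,1)=1/23: -0.0435 × log₂(0.0435) = 0.1967
  p(2,2)=1/23: -0.0435 × log₂(0.0435) = 0.1967
H(X,Y) = 2.7718 bits


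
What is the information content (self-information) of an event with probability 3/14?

Information content I(x) = -log₂(p(x))
I = -log₂(3/14) = -log₂(0.2143)
I = 2.2224 bits


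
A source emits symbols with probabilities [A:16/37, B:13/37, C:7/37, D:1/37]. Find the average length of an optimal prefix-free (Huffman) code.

Huffman tree construction:
Combine smallest probabilities repeatedly
Resulting codes:
  A: 0 (length 1)
  B: 11 (length 2)
  C: 101 (length 3)
  D: 100 (length 3)
Average length = Σ p(s) × length(s) = 1.7838 bits


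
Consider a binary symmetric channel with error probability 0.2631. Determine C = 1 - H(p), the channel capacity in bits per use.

For BSC with error probability p:
C = 1 - H(p) where H(p) is binary entropy
H(0.2631) = -0.2631 × log₂(0.2631) - 0.7369 × log₂(0.7369)
H(p) = 0.8314
C = 1 - 0.8314 = 0.1686 bits/use


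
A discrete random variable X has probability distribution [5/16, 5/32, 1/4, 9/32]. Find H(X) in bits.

H(X) = -Σ p(x) log₂ p(x)
  -5/16 × log₂(5/16) = 0.5244
  -5/32 × log₂(5/32) = 0.4184
  -1/4 × log₂(1/4) = 0.5000
  -9/32 × log₂(9/32) = 0.5147
H(X) = 1.9576 bits


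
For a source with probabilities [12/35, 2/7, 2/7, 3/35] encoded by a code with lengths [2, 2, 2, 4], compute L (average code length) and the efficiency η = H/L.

Average length L = Σ p_i × l_i = 2.1714 bits
Entropy H = 1.8661 bits
Efficiency η = H/L × 100% = 85.94%


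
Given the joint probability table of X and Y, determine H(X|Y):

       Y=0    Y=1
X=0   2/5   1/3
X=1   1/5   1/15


H(X|Y) = Σ_y p(y) H(X|Y=y)
  p(Y=0) = 3/5, H(X|Y=0) = 0.9183
  p(Y=1) = 2/5, H(X|Y=1) = 0.6500
H(X|Y) = 0.6000×0.9183 + 0.4000×0.6500 = 0.8110 bits


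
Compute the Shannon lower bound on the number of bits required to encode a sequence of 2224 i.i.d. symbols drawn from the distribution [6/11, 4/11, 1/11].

Entropy H = 1.3222 bits/symbol
Minimum bits = H × n = 1.3222 × 2224
= 2940.53 bits


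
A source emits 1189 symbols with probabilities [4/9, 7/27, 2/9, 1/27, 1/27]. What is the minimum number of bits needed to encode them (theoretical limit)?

Entropy H = 1.8593 bits/symbol
Minimum bits = H × n = 1.8593 × 1189
= 2210.71 bits


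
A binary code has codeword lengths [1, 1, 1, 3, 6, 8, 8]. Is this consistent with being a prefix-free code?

Kraft inequality: Σ 2^(-l_i) ≤ 1 for prefix-free code
Calculating: 2^(-1) + 2^(-1) + 2^(-1) + 2^(-3) + 2^(-6) + 2^(-8) + 2^(-8)
= 0.5 + 0.5 + 0.5 + 0.125 + 0.015625 + 0.00390625 + 0.00390625
= 1.6484
Since 1.6484 > 1, prefix-free code does not exist


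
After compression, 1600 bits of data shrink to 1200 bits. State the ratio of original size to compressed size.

Compression ratio = Original / Compressed
= 1600 / 1200 = 1.33:1


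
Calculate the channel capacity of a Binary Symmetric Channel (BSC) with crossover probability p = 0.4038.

For BSC with error probability p:
C = 1 - H(p) where H(p) is binary entropy
H(0.4038) = -0.4038 × log₂(0.4038) - 0.5962 × log₂(0.5962)
H(p) = 0.9731
C = 1 - 0.9731 = 0.0269 bits/use


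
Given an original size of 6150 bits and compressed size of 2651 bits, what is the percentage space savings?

Space savings = (1 - Compressed/Original) × 100%
= (1 - 2651/6150) × 100%
= 56.89%


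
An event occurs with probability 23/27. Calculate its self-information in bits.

Information content I(x) = -log₂(p(x))
I = -log₂(23/27) = -log₂(0.8519)
I = 0.2313 bits


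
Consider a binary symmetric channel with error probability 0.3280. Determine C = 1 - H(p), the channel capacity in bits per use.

For BSC with error probability p:
C = 1 - H(p) where H(p) is binary entropy
H(0.3280) = -0.3280 × log₂(0.3280) - 0.6720 × log₂(0.6720)
H(p) = 0.9129
C = 1 - 0.9129 = 0.0871 bits/use


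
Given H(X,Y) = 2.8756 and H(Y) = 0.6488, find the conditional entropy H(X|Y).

Chain rule: H(X,Y) = H(X|Y) + H(Y)
H(X|Y) = H(X,Y) - H(Y) = 2.8756 - 0.6488 = 2.2268 bits


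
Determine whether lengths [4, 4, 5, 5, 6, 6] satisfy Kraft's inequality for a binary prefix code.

Kraft inequality: Σ 2^(-l_i) ≤ 1 for prefix-free code
Calculating: 2^(-4) + 2^(-4) + 2^(-5) + 2^(-5) + 2^(-6) + 2^(-6)
= 0.0625 + 0.0625 + 0.03125 + 0.03125 + 0.015625 + 0.015625
= 0.2188
Since 0.2188 ≤ 1, prefix-free code exists


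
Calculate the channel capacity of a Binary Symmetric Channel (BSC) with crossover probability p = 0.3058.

For BSC with error probability p:
C = 1 - H(p) where H(p) is binary entropy
H(0.3058) = -0.3058 × log₂(0.3058) - 0.6942 × log₂(0.6942)
H(p) = 0.8883
C = 1 - 0.8883 = 0.1117 bits/use


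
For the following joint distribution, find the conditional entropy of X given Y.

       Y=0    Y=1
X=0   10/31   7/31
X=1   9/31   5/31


H(X|Y) = Σ_y p(y) H(X|Y=y)
  p(Y=0) = 19/31, H(X|Y=0) = 0.9980
  p(Y=1) = 12/31, H(X|Y=1) = 0.9799
H(X|Y) = 0.6129×0.9980 + 0.3871×0.9799 = 0.9910 bits


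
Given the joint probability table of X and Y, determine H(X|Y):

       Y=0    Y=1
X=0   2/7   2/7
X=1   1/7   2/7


H(X|Y) = Σ_y p(y) H(X|Y=y)
  p(Y=0) = 3/7, H(X|Y=0) = 0.9183
  p(Y=1) = 4/7, H(X|Y=1) = 1.0000
H(X|Y) = 0.4286×0.9183 + 0.5714×1.0000 = 0.9650 bits


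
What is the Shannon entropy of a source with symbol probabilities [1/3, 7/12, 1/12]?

H(X) = -Σ p(x) log₂ p(x)
  -1/3 × log₂(1/3) = 0.5283
  -7/12 × log₂(7/12) = 0.4536
  -1/12 × log₂(1/12) = 0.2987
H(X) = 1.2807 bits


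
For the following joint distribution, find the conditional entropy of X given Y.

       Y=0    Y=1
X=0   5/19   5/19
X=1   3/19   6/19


H(X|Y) = Σ_y p(y) H(X|Y=y)
  p(Y=0) = 8/19, H(X|Y=0) = 0.9544
  p(Y=1) = 11/19, H(X|Y=1) = 0.9940
H(X|Y) = 0.4211×0.9544 + 0.5789×0.9940 = 0.9774 bits


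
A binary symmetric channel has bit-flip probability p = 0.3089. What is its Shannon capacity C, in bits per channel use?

For BSC with error probability p:
C = 1 - H(p) where H(p) is binary entropy
H(0.3089) = -0.3089 × log₂(0.3089) - 0.6911 × log₂(0.6911)
H(p) = 0.8919
C = 1 - 0.8919 = 0.1081 bits/use


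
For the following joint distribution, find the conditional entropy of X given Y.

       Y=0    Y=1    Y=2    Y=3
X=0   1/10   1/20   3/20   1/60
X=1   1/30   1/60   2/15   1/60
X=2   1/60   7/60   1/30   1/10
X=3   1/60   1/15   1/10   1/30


H(X|Y) = Σ_y p(y) H(X|Y=y)
  p(Y=0) = 1/6, H(X|Y=0) = 1.5710
  p(Y=1) = 1/4, H(X|Y=1) = 1.7465
  p(Y=2) = 5/12, H(X|Y=2) = 1.8423
  p(Y=3) = 1/6, H(X|Y=3) = 1.5710
H(X|Y) = 0.1667×1.5710 + 0.2500×1.7465 + 0.4167×1.8423 + 0.1667×1.5710 = 1.7279 bits


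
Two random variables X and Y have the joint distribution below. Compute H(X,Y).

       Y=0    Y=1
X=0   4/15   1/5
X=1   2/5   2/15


H(X,Y) = -Σ p(x,y) log₂ p(x,y)
  p(0,0)=4/15: -0.2667 × log₂(0.2667) = 0.5085
  p(0,1)=1/5: -0.2000 × log₂(0.2000) = 0.4644
  p(1,0)=2/5: -0.4000 × log₂(0.4000) = 0.5288
  p(1,1)=2/15: -0.1333 × log₂(0.1333) = 0.3876
H(X,Y) = 1.8892 bits


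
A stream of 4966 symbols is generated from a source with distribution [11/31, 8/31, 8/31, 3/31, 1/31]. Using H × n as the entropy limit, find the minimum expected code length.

Entropy H = 2.0249 bits/symbol
Minimum bits = H × n = 2.0249 × 4966
= 10055.58 bits


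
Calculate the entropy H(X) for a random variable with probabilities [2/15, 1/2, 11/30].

H(X) = -Σ p(x) log₂ p(x)
  -2/15 × log₂(2/15) = 0.3876
  -1/2 × log₂(1/2) = 0.5000
  -11/30 × log₂(11/30) = 0.5307
H(X) = 1.4183 bits


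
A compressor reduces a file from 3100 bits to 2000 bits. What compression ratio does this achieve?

Compression ratio = Original / Compressed
= 3100 / 2000 = 1.55:1


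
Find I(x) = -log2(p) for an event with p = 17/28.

Information content I(x) = -log₂(p(x))
I = -log₂(17/28) = -log₂(0.6071)
I = 0.7199 bits


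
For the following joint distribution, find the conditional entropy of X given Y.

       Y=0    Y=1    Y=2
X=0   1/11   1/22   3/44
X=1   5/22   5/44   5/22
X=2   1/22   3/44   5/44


H(X|Y) = Σ_y p(y) H(X|Y=y)
  p(Y=0) = 4/11, H(X|Y=0) = 1.2988
  p(Y=1) = 5/22, H(X|Y=1) = 1.4855
  p(Y=2) = 9/22, H(X|Y=2) = 1.4153
H(X|Y) = 0.3636×1.2988 + 0.2273×1.4855 + 0.4091×1.4153 = 1.3889 bits


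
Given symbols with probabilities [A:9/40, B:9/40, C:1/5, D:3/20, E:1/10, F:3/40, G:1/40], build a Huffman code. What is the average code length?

Huffman tree construction:
Combine smallest probabilities repeatedly
Resulting codes:
  A: 01 (length 2)
  B: 10 (length 2)
  C: 111 (length 3)
  D: 110 (length 3)
  E: 000 (length 3)
  F: 0011 (length 4)
  G: 0010 (length 4)
Average length = Σ p(s) × length(s) = 2.6500 bits


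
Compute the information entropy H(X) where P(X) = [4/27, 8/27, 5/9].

H(X) = -Σ p(x) log₂ p(x)
  -4/27 × log₂(4/27) = 0.4081
  -8/27 × log₂(8/27) = 0.5200
  -5/9 × log₂(5/9) = 0.4711
H(X) = 1.3992 bits


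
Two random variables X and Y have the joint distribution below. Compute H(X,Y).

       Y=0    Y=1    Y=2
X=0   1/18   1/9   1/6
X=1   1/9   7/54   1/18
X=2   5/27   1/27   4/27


H(X,Y) = -Σ p(x,y) log₂ p(x,y)
  p(0,0)=1/18: -0.0556 × log₂(0.0556) = 0.2317
  p(0,1)=1/9: -0.1111 × log₂(0.1111) = 0.3522
  p(0,2)=1/6: -0.1667 × log₂(0.1667) = 0.4308
  p(1,0)=1/9: -0.1111 × log₂(0.1111) = 0.3522
  p(1,1)=7/54: -0.1296 × log₂(0.1296) = 0.3821
  p(1,2)=1/18: -0.0556 × log₂(0.0556) = 0.2317
  p(2,0)=5/27: -0.1852 × log₂(0.1852) = 0.4505
  p(2,1)=1/27: -0.0370 × log₂(0.0370) = 0.1761
  p(2,2)=4/27: -0.1481 × log₂(0.1481) = 0.4081
H(X,Y) = 3.0155 bits


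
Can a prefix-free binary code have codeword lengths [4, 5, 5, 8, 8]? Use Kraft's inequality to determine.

Kraft inequality: Σ 2^(-l_i) ≤ 1 for prefix-free code
Calculating: 2^(-4) + 2^(-5) + 2^(-5) + 2^(-8) + 2^(-8)
= 0.0625 + 0.03125 + 0.03125 + 0.00390625 + 0.00390625
= 0.1328
Since 0.1328 ≤ 1, prefix-free code exists


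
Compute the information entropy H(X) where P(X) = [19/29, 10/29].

H(X) = -Σ p(x) log₂ p(x)
  -19/29 × log₂(19/29) = 0.3997
  -10/29 × log₂(10/29) = 0.5297
H(X) = 0.9294 bits
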